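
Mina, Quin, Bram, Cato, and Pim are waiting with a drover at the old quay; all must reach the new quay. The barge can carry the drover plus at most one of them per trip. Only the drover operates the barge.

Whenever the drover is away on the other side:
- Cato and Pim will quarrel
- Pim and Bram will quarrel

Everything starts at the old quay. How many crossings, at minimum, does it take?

Counting alone: the drover can take at most 1 across per trip to the new quay, so moving all 5 needs at least 5 loaded trips out, with a return between consecutive ones — at least 9 crossings.
The safety rule pushes this higher. Following every safe sequence of crossings, the most of the 5 that can be at the new quay as the barge arrives there on crossing 9 is 4 — never all 5.
So no plan with fewer than 11 crossings exists, and this one achieves 11:
1. Drover goes to the new quay with Pim.  [the old quay: Bram, Cato, Mina, Quin | the new quay: Pim]
2. Drover goes back to the old quay alone.  [the old quay: Bram, Cato, Mina, Quin | the new quay: Pim]
3. Drover goes to the new quay with Mina.  [the old quay: Bram, Cato, Quin | the new quay: Mina, Pim]
4. Drover goes back to the old quay alone.  [the old quay: Bram, Cato, Quin | the new quay: Mina, Pim]
5. Drover goes to the new quay with Quin.  [the old quay: Bram, Cato | the new quay: Mina, Pim, Quin]
6. Drover goes back to the old quay alone.  [the old quay: Bram, Cato | the new quay: Mina, Pim, Quin]
7. Drover goes to the new quay with Bram.  [the old quay: Cato | the new quay: Bram, Mina, Pim, Quin]
8. Drover goes back to the old quay with Pim.  [the old quay: Cato, Pim | the new quay: Bram, Mina, Quin]
9. Drover goes to the new quay with Cato.  [the old quay: Pim | the new quay: Bram, Cato, Mina, Quin]
10. Drover goes back to the old quay alone.  [the old quay: Pim | the new quay: Bram, Cato, Mina, Quin]
11. Drover goes to the new quay with Pim.  [the old quay: — | the new quay: Bram, Cato, Mina, Pim, Quin]

11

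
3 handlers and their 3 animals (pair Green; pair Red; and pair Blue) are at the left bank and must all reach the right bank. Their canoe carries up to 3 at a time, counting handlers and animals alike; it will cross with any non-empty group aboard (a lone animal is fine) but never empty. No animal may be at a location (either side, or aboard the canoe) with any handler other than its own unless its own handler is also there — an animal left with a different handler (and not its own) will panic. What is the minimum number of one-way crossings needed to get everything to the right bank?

Counting alone: each trip to the right bank takes at most 3 across and each return brings at least 1 back, so after t trips out (and t−1 returns) at most 3t − (t−1) of the 6 are across; that first reaches 6 at t = 3, so at least 5 crossings are needed.
The plan below uses exactly 5 crossings, so it is optimal:
1. animal Green and handler Green cross → the right bank.
2. handler Green crosses ← the left bank.
3. handler Blue, handler Green, and handler Red cross → the right bank.
4. animal Green crosses ← the left bank.
5. animal Blue, animal Green, and animal Red cross → the right bank.

5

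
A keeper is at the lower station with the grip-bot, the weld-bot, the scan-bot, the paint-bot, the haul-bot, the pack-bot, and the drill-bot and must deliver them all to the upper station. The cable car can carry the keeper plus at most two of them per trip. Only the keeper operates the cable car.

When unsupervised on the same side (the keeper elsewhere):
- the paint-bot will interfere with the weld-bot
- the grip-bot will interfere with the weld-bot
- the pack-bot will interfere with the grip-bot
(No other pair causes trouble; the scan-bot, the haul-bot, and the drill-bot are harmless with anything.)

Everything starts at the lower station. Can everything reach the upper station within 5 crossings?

No

Counting alone: the keeper can take at most 2 across per trip to the upper station, so moving all 7 needs at least 4 loaded trips out, with a return between consecutive ones — at least 7 crossings.
Since 5 < 7, 5 crossings cannot be enough. (The shortest complete plan in fact takes 7:)
1. Keeper goes to the upper station with the grip-bot and the weld-bot.  [the lower station: the drill-bot, the haul-bot, the pack-bot, the paint-bot, the scan-bot | the upper station: the grip-bot, the weld-bot]
2. Keeper goes back to the lower station with the grip-bot.  [the lower station: the drill-bot, the grip-bot, the haul-bot, the pack-bot, the paint-bot, the scan-bot | the upper station: the weld-bot]
3. Keeper goes to the upper station with the pack-bot and the scan-bot.  [the lower station: the drill-bot, the grip-bot, the haul-bot, the paint-bot | the upper station: the pack-bot, the scan-bot, the weld-bot]
4. Keeper goes back to the lower station alone.  [the lower station: the drill-bot, the grip-bot, the haul-bot, the paint-bot | the upper station: the pack-bot, the scan-bot, the weld-bot]
5. Keeper goes to the upper station with the drill-bot and the haul-bot.  [the lower station: the grip-bot, the paint-bot | the upper station: the drill-bot, the haul-bot, the pack-bot, the scan-bot, the weld-bot]
6. Keeper goes back to the lower station alone.  [the lower station: the grip-bot, the paint-bot | the upper station: the drill-bot, the haul-bot, the pack-bot, the scan-bot, the weld-bot]
7. Keeper goes to the upper station with the grip-bot and the paint-bot.  [the lower station: — | the upper station: the drill-bot, the grip-bot, the haul-bot, the pack-bot, the paint-bot, the scan-bot, the weld-bot]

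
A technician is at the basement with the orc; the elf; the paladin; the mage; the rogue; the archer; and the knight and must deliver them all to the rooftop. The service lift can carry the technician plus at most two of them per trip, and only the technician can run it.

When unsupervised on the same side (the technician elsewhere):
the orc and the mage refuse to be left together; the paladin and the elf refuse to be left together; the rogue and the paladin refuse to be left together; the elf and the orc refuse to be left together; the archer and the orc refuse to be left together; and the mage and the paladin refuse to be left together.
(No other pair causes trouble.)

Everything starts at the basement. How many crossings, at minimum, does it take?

Counting alone: the technician can take at most 2 across per trip to the rooftop, so moving all 7 needs at least 4 loaded trips out, with a return between consecutive ones — at least 7 crossings.
The safety rule pushes this higher. Following every safe sequence of crossings, the most of the 7 that can be at the rooftop as the service lift arrives there on crossing 7 is 6 — never all 7.
So no plan with fewer than 9 crossings exists, and this one achieves 9:
1. Technician goes to the rooftop with the orc and the paladin.
2. Technician goes back to the basement alone.
3. Technician goes to the rooftop with the rogue.
4. Technician goes back to the basement with the paladin.
5. Technician goes to the rooftop with the elf and the mage.
6. Technician goes back to the basement with the orc.
7. Technician goes to the rooftop with the archer and the knight.
8. Technician goes back to the basement alone.
9. Technician goes to the rooftop with the orc and the paladin.

9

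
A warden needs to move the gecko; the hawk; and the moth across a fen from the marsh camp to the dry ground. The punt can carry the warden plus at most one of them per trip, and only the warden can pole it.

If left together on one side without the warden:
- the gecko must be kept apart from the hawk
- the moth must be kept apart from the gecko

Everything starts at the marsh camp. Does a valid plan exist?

Yes

1. Warden goes to the dry ground with the gecko.  [the marsh camp: the hawk, the moth | the dry ground: the gecko]
2. Warden goes back to the marsh camp alone.  [the marsh camp: the hawk, the moth | the dry ground: the gecko]
3. Warden goes to the dry ground with the hawk.  [the marsh camp: the moth | the dry ground: the gecko, the hawk]
4. Warden goes back to the marsh camp with the gecko.  [the marsh camp: the gecko, the moth | the dry ground: the hawk]
5. Warden goes to the dry ground with the moth.  [the marsh camp: the gecko | the dry ground: the hawk, the moth]
6. Warden goes back to the marsh camp alone.  [the marsh camp: the gecko | the dry ground: the hawk, the moth]
7. Warden goes to the dry ground with the gecko.  [the marsh camp: — | the dry ground: the gecko, the hawk, the moth]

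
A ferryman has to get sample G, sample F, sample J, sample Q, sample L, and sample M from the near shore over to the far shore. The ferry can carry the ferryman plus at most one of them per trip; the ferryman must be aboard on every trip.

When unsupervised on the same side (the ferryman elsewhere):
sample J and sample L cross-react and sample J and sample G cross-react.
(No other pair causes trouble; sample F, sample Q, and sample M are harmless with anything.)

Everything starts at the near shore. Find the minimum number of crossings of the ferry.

13

Counting alone: the ferryman can take at most 1 across per trip to the far shore, so moving all 6 needs at least 6 loaded trips out, with a return between consecutive ones — at least 11 crossings.
The safety rule pushes this higher. Following every safe sequence of crossings, the most of the 6 that can be at the far shore as the ferry arrives there on crossing 11 is 5 — never all 6.
So no plan with fewer than 13 crossings exists, and this one achieves 13:
1. Ferryman goes to the far shore with sample J.  [the near shore: sample F, sample G, sample L, sample M, sample Q | the far shore: sample J]
2. Ferryman goes back to the near shore alone.  [the near shore: sample F, sample G, sample L, sample M, sample Q | the far shore: sample J]
3. Ferryman goes to the far shore with sample G.  [the near shore: sample F, sample L, sample M, sample Q | the far shore: sample G, sample J]
4. Ferryman goes back to the near shore with sample J.  [the near shore: sample F, sample J, sample L, sample M, sample Q | the far shore: sample G]
5. Ferryman goes to the far shore with sample L.  [the near shore: sample F, sample J, sample M, sample Q | the far shore: sample G, sample L]
6. Ferryman goes back to the near shore alone.  [the near shore: sample F, sample J, sample M, sample Q | the far shore: sample G, sample L]
7. Ferryman goes to the far shore with sample F.  [the near shore: sample J, sample M, sample Q | the far shore: sample F, sample G, sample L]
8. Ferryman goes back to the near shore alone.  [the near shore: sample J, sample M, sample Q | the far shore: sample F, sample G, sample L]
9. Ferryman goes to the far shore with sample Q.  [the near shore: sample J, sample M | the far shore: sample F, sample G, sample L, sample Q]
10. Ferryman goes back to the near shore alone.  [the near shore: sample J, sample M | the far shore: sample F, sample G, sample L, sample Q]
11. Ferryman goes to the far shore with sample M.  [the near shore: sample J | the far shore: sample F, sample G, sample L, sample M, sample Q]
12. Ferryman goes back to the near shore alone.  [the near shore: sample J | the far shore: sample F, sample G, sample L, sample M, sample Q]
13. Ferryman goes to the far shore with sample J.  [the near shore: — | the far shore: sample F, sample G, sample J, sample L, sample M, sample Q]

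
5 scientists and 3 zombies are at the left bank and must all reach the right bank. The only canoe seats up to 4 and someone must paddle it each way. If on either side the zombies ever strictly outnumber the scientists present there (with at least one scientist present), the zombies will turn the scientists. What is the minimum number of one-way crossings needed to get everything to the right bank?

Counting alone: each trip to the right bank takes at most 4 across and each return brings at least 1 back, so after t trips out (and t−1 returns) at most 4t − (t−1) of the 8 are across; that first reaches 8 at t = 3, so at least 5 crossings are needed.
The plan below uses exactly 5 crossings, so it is optimal:
1. 2 zombies → the right bank.  (the left bank: 5S 1Z; the right bank: 0S 2Z)
2. 1 zombie ← the left bank.  (the left bank: 5S 2Z; the right bank: 0S 1Z)
3. 3 scientists and 1 zombie → the right bank.  (the left bank: 2S 1Z; the right bank: 3S 2Z)
4. 1 zombie ← the left bank.  (the left bank: 2S 2Z; the right bank: 3S 1Z)
5. 2 scientists and 2 zombies → the right bank.  (the left bank: 0S 0Z; the right bank: 5S 3Z)

5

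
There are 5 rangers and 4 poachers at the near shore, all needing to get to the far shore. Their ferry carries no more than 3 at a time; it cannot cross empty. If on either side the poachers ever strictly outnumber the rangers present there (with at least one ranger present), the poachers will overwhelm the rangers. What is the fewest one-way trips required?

7

Counting alone: each trip to the far shore takes at most 3 across and each return brings at least 1 back, so after t trips out (and t−1 returns) at most 3t − (t−1) of the 9 are across; that first reaches 9 at t = 4, so at least 7 crossings are needed.
The plan below uses exactly 7 crossings, so it is optimal:
1. 3 poachers → the far shore.  (the near shore: 5R 1P; the far shore: 0R 3P)
2. 1 poacher ← the near shore.  (the near shore: 5R 2P; the far shore: 0R 2P)
3. 3 rangers → the far shore.  (the near shore: 2R 2P; the far shore: 3R 2P)
4. 1 ranger ← the near shore.  (the near shore: 3R 2P; the far shore: 2R 2P)
5. 2 rangers and 1 poacher → the far shore.  (the near shore: 1R 1P; the far shore: 4R 3P)
6. 1 ranger ← the near shore.  (the near shore: 2R 1P; the far shore: 3R 3P)
7. 2 rangers and 1 poacher → the far shore.  (the near shore: 0R 0P; the far shore: 5R 4P)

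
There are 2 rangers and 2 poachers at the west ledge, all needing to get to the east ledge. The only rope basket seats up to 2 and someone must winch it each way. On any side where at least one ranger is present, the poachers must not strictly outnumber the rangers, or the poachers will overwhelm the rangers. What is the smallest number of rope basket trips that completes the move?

Counting alone: each trip to the east ledge takes at most 2 across and each return brings at least 1 back, so after t trips out (and t−1 returns) at most 2t − (t−1) of the 4 are across; that first reaches 4 at t = 3, so at least 5 crossings are needed.
The plan below uses exactly 5 crossings, so it is optimal:
1. 2 poachers → the east ledge.  (the west ledge: 2R 0P; the east ledge: 0R 2P)
2. 1 poacher ← the west ledge.  (the west ledge: 2R 1P; the east ledge: 0R 1P)
3. 2 rangers → the east ledge.  (the west ledge: 0R 1P; the east ledge: 2R 1P)
4. 1 poacher ← the west ledge.  (the west ledge: 0R 2P; the east ledge: 2R 0P)
5. 2 poachers → the east ledge.  (the west ledge: 0R 0P; the east ledge: 2R 2P)

5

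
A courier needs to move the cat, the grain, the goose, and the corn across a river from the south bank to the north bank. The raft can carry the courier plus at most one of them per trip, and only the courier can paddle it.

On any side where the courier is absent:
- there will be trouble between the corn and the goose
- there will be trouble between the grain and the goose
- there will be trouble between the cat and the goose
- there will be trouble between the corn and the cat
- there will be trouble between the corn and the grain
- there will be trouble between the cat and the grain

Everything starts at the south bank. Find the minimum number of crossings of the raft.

impossible

Whatever the first load, the items left behind include a forbidden pair without the courier. No opening move is safe, so no plan exists.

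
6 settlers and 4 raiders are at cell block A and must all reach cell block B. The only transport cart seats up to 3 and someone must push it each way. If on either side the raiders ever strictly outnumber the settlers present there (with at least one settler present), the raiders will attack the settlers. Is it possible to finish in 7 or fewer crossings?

No

Counting alone: each trip to cell block B takes at most 3 across and each return brings at least 1 back, so after t trips out (and t−1 returns) at most 3t − (t−1) of the 10 are across; that first reaches 10 at t = 5, so at least 9 crossings are needed.
Since 7 < 9, 7 crossings cannot be enough. (The shortest complete plan in fact takes 9:)
1. 2 raiders → cell block B.  (cell block A: 6S 2R; cell block B: 0S 2R)
2. 1 raider ← cell block A.  (cell block A: 6S 3R; cell block B: 0S 1R)
3. 3 raiders → cell block B.  (cell block A: 6S 0R; cell block B: 0S 4R)
4. 1 raider ← cell block A.  (cell block A: 6S 1R; cell block B: 0S 3R)
5. 3 settlers → cell block B.  (cell block A: 3S 1R; cell block B: 3S 3R)
6. 1 raider ← cell block A.  (cell block A: 3S 2R; cell block B: 3S 2R)
7. 1 settler and 2 raiders → cell block B.  (cell block A: 2S 0R; cell block B: 4S 4R)
8. 1 raider ← cell block A.  (cell block A: 2S 1R; cell block B: 4S 3R)
9. 2 settlers and 1 raider → cell block B.  (cell block A: 0S 0R; cell block B: 6S 4R)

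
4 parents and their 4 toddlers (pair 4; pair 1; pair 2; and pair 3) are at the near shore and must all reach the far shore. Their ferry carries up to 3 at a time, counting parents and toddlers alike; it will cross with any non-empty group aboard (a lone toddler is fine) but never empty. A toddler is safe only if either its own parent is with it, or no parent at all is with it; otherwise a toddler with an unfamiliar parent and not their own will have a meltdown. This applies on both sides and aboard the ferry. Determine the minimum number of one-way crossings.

9

Counting alone: each trip to the far shore takes at most 3 across and each return brings at least 1 back, so after t trips out (and t−1 returns) at most 3t − (t−1) of the 8 are across; that first reaches 8 at t = 4, so at least 7 crossings are needed.
The safety rule pushes this higher. Following every safe sequence of crossings, the most of the 8 that can be at the far shore as the ferry arrives there on crossing 7 is 7 — never all 8.
So no plan with fewer than 9 crossings exists, and this one achieves 9:
1. parent 4 and toddler 4 cross → the far shore.
2. parent 4 crosses ← the near shore.
3. parent 1, parent 4, and toddler 1 cross → the far shore.
4. parent 4 and toddler 4 cross ← the near shore.
5. parent 2, parent 3, and parent 4 cross → the far shore.
6. toddler 1 crosses ← the near shore.
7. toddler 1 and toddler 4 cross → the far shore.
8. toddler 4 crosses ← the near shore.
9. toddler 2, toddler 3, and toddler 4 cross → the far shore.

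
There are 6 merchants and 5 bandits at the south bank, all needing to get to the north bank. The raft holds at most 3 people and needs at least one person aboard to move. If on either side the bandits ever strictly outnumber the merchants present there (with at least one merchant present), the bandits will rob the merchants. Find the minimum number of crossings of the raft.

9

Counting alone: each trip to the north bank takes at most 3 across and each return brings at least 1 back, so after t trips out (and t−1 returns) at most 3t − (t−1) of the 11 are across; that first reaches 11 at t = 5, so at least 9 crossings are needed.
The plan below uses exactly 9 crossings, so it is optimal:
1. 3 bandits → the north bank.  (the south bank: 6M 2B; the north bank: 0M 3B)
2. 1 bandit ← the south bank.  (the south bank: 6M 3B; the north bank: 0M 2B)
3. 3 merchants → the north bank.  (the south bank: 3M 3B; the north bank: 3M 2B)
4. 1 merchant ← the south bank.  (the south bank: 4M 3B; the north bank: 2M 2B)
5. 2 merchants and 1 bandit → the north bank.  (the south bank: 2M 2B; the north bank: 4M 3B)
6. 1 merchant ← the south bank.  (the south bank: 3M 2B; the north bank: 3M 3B)
7. 2 merchants and 1 bandit → the north bank.  (the south bank: 1M 1B; the north bank: 5M 4B)
8. 1 merchant ← the south bank.  (the south bank: 2M 1B; the north bank: 4M 4B)
9. 2 merchants and 1 bandit → the north bank.  (the south bank: 0M 0B; the north bank: 6M 5B)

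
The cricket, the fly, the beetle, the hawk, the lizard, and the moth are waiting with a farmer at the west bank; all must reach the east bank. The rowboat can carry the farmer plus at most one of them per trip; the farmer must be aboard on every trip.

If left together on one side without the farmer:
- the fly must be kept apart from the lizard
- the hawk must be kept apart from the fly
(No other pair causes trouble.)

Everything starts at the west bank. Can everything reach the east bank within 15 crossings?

Yes — this plan uses 13 crossings (≤ 15):
1. Farmer goes to the east bank with the fly.  [the west bank: the beetle, the cricket, the hawk, the lizard, the moth | the east bank: the fly]
2. Farmer goes back to the west bank alone.  [the west bank: the beetle, the cricket, the hawk, the lizard, the moth | the east bank: the fly]
3. Farmer goes to the east bank with the cricket.  [the west bank: the beetle, the hawk, the lizard, the moth | the east bank: the cricket, the fly]
4. Farmer goes back to the west bank alone.  [the west bank: the beetle, the hawk, the lizard, the moth | the east bank: the cricket, the fly]
5. Farmer goes to the east bank with the beetle.  [the west bank: the hawk, the lizard, the moth | the east bank: the beetle, the cricket, the fly]
6. Farmer goes back to the west bank alone.  [the west bank: the hawk, the lizard, the moth | the east bank: the beetle, the cricket, the fly]
7. Farmer goes to the east bank with the hawk.  [the west bank: the lizard, the moth | the east bank: the beetle, the cricket, the fly, the hawk]
8. Farmer goes back to the west bank with the fly.  [the west bank: the fly, the lizard, the moth | the east bank: the beetle, the cricket, the hawk]
9. Farmer goes to the east bank with the lizard.  [the west bank: the fly, the moth | the east bank: the beetle, the cricket, the hawk, the lizard]
10. Farmer goes back to the west bank alone.  [the west bank: the fly, the moth | the east bank: the beetle, the cricket, the hawk, the lizard]
11. Farmer goes to the east bank with the moth.  [the west bank: the fly | the east bank: the beetle, the cricket, the hawk, the lizard, the moth]
12. Farmer goes back to the west bank alone.  [the west bank: the fly | the east bank: the beetle, the cricket, the hawk, the lizard, the moth]
13. Farmer goes to the east bank with the fly.  [the west bank: — | the east bank: the beetle, the cricket, the fly, the hawk, the lizard, the moth]

Yes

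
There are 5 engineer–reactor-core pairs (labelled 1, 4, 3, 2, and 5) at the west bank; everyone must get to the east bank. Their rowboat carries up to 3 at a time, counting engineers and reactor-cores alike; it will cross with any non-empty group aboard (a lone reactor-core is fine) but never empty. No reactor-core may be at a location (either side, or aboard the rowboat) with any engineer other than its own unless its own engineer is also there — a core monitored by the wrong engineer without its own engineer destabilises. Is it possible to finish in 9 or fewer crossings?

No

Counting alone: each trip to the east bank takes at most 3 across and each return brings at least 1 back, so after t trips out (and t−1 returns) at most 3t − (t−1) of the 10 are across; that first reaches 10 at t = 5, so at least 9 crossings are needed.
The safety rule pushes this higher. Following every safe sequence of crossings, the most of the 10 that can be at the east bank as the rowboat arrives there on crossing 9 is 9 — never all 10.
So the move cannot be finished within 9 crossings. (The shortest complete plan takes 11:)
1. engineer 1 and reactor-core 1 cross → the east bank.
2. engineer 1 crosses ← the west bank.
3. reactor-core 2, reactor-core 3, and reactor-core 4 cross → the east bank.
4. reactor-core 1 crosses ← the west bank.
5. engineer 2, engineer 3, and engineer 4 cross → the east bank.
6. engineer 4 and reactor-core 4 cross ← the west bank.
7. engineer 1, engineer 4, and engineer 5 cross → the east bank.
8. reactor-core 3 crosses ← the west bank.
9. reactor-core 1 and reactor-core 4 cross → the east bank.
10. reactor-core 1 crosses ← the west bank.
11. reactor-core 1, reactor-core 3, and reactor-core 5 cross → the east bank.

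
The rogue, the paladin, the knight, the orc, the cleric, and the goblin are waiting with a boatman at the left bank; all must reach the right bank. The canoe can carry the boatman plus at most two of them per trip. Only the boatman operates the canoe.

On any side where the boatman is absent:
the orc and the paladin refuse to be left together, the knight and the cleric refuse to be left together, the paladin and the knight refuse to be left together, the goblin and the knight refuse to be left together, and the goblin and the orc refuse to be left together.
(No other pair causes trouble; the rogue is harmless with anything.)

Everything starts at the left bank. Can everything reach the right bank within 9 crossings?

Yes

Yes — this plan uses 7 crossings (≤ 9):
1. Boatman goes to the right bank with the knight and the orc.
2. Boatman goes back to the left bank alone.
3. Boatman goes to the right bank with the paladin and the rogue.
4. Boatman goes back to the left bank with the knight and the orc.
5. Boatman goes to the right bank with the cleric and the goblin.
6. Boatman goes back to the left bank alone.
7. Boatman goes to the right bank with the knight and the orc.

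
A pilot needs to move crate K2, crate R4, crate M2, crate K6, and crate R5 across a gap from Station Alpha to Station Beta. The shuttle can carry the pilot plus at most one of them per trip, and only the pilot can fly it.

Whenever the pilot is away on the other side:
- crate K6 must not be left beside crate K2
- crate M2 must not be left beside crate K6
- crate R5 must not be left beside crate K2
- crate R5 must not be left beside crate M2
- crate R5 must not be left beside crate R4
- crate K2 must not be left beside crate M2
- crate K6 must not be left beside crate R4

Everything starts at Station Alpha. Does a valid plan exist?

Whatever the first load, the items left behind include a forbidden pair without the pilot. No opening move is safe, so no plan exists.

No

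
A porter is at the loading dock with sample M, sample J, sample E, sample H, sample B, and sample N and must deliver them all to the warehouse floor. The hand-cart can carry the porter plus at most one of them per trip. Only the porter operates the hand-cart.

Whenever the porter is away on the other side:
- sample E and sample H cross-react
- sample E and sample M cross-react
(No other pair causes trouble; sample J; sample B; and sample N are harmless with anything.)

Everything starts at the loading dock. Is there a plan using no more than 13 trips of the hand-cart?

Yes

Yes — this plan uses 13 crossings (≤ 13):
1. Porter goes to the warehouse floor with sample E.  [the loading dock: sample B, sample H, sample J, sample M, sample N | the warehouse floor: sample E]
2. Porter goes back to the loading dock alone.  [the loading dock: sample B, sample H, sample J, sample M, sample N | the warehouse floor: sample E]
3. Porter goes to the warehouse floor with sample M.  [the loading dock: sample B, sample H, sample J, sample N | the warehouse floor: sample E, sample M]
4. Porter goes back to the loading dock with sample E.  [the loading dock: sample B, sample E, sample H, sample J, sample N | the warehouse floor: sample M]
5. Porter goes to the warehouse floor with sample H.  [the loading dock: sample B, sample E, sample J, sample N | the warehouse floor: sample H, sample M]
6. Porter goes back to the loading dock alone.  [the loading dock: sample B, sample E, sample J, sample N | the warehouse floor: sample H, sample M]
7. Porter goes to the warehouse floor with sample J.  [the loading dock: sample B, sample E, sample N | the warehouse floor: sample H, sample J, sample M]
8. Porter goes back to the loading dock alone.  [the loading dock: sample B, sample E, sample N | the warehouse floor: sample H, sample J, sample M]
9. Porter goes to the warehouse floor with sample B.  [the loading dock: sample E, sample N | the warehouse floor: sample B, sample H, sample J, sample M]
10. Porter goes back to the loading dock alone.  [the loading dock: sample E, sample N | the warehouse floor: sample B, sample H, sample J, sample M]
11. Porter goes to the warehouse floor with sample N.  [the loading dock: sample E | the warehouse floor: sample B, sample H, sample J, sample M, sample N]
12. Porter goes back to the loading dock alone.  [the loading dock: sample E | the warehouse floor: sample B, sample H, sample J, sample M, sample N]
13. Porter goes to the warehouse floor with sample E.  [the loading dock: — | the warehouse floor: sample B, sample E, sample H, sample J, sample M, sample N]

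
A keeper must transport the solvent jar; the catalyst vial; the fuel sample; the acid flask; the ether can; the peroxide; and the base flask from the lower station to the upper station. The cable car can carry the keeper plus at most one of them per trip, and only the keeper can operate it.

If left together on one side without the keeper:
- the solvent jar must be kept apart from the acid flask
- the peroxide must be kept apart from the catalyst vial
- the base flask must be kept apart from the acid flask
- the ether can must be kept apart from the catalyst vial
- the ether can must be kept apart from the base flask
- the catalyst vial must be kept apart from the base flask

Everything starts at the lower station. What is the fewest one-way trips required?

Whatever the first load, the items left behind include a forbidden pair without the keeper. No opening move is safe, so no plan exists.

impossible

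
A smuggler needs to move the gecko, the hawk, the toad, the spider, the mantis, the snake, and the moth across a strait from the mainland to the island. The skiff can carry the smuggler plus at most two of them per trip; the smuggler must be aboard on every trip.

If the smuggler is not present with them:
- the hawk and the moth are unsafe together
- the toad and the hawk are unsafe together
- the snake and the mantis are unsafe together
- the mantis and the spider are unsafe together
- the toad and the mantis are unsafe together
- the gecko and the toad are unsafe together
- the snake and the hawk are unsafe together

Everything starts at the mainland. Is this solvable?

Whatever the first load, the items left behind include a forbidden pair without the smuggler. No opening move is safe, so no plan exists.

No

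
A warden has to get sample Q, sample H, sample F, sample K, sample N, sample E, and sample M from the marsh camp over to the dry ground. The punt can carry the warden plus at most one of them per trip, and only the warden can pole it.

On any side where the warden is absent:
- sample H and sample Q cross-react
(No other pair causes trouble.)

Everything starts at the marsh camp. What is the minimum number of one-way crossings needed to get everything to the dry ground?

13

Counting alone: the warden can take at most 1 across per trip to the dry ground, so moving all 7 needs at least 7 loaded trips out, with a return between consecutive ones — at least 13 crossings.
The plan below uses exactly 13 crossings, so it is optimal:
1. Warden goes to the dry ground with sample Q.  [the marsh camp: sample E, sample F, sample H, sample K, sample M, sample N | the dry ground: sample Q]
2. Warden goes back to the marsh camp alone.  [the marsh camp: sample E, sample F, sample H, sample K, sample M, sample N | the dry ground: sample Q]
3. Warden goes to the dry ground with sample F.  [the marsh camp: sample E, sample H, sample K, sample M, sample N | the dry ground: sample F, sample Q]
4. Warden goes back to the marsh camp alone.  [the marsh camp: sample E, sample H, sample K, sample M, sample N | the dry ground: sample F, sample Q]
5. Warden goes to the dry ground with sample K.  [the marsh camp: sample E, sample H, sample M, sample N | the dry ground: sample F, sample K, sample Q]
6. Warden goes back to the marsh camp alone.  [the marsh camp: sample E, sample H, sample M, sample N | the dry ground: sample F, sample K, sample Q]
7. Warden goes to the dry ground with sample N.  [the marsh camp: sample E, sample H, sample M | the dry ground: sample F, sample K, sample N, sample Q]
8. Warden goes back to the marsh camp alone.  [the marsh camp: sample E, sample H, sample M | the dry ground: sample F, sample K, sample N, sample Q]
9. Warden goes to the dry ground with sample E.  [the marsh camp: sample H, sample M | the dry ground: sample E, sample F, sample K, sample N, sample Q]
10. Warden goes back to the marsh camp alone.  [the marsh camp: sample H, sample M | the dry ground: sample E, sample F, sample K, sample N, sample Q]
11. Warden goes to the dry ground with sample M.  [the marsh camp: sample H | the dry ground: sample E, sample F, sample K, sample M, sample N, sample Q]
12. Warden goes back to the marsh camp alone.  [the marsh camp: sample H | the dry ground: sample E, sample F, sample K, sample M, sample N, sample Q]
13. Warden goes to the dry ground with sample H.  [the marsh camp: — | the dry ground: sample E, sample F, sample H, sample K, sample M, sample N, sample Q]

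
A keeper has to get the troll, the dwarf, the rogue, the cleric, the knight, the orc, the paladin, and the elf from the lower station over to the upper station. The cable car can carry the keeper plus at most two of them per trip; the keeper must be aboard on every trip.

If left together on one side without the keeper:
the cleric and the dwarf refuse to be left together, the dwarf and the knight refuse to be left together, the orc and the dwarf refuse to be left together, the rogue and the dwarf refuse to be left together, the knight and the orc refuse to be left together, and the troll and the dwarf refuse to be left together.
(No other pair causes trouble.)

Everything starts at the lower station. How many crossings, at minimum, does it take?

Counting alone: the keeper can take at most 2 across per trip to the upper station, so moving all 8 needs at least 4 loaded trips out, with a return between consecutive ones — at least 7 crossings.
The safety rule pushes this higher. Following every safe sequence of crossings, the most of the 8 that can be at the upper station as the cable car arrives there on crossings 7, 9, 11 is 5, 6, 7 respectively — never all 8.
So no plan with fewer than 13 crossings exists, and this one achieves 13:
1. Keeper goes to the upper station with the dwarf and the knight.
2. Keeper goes back to the lower station with the dwarf.
3. Keeper goes to the upper station with the dwarf and the troll.
4. Keeper goes back to the lower station with the dwarf.
5. Keeper goes to the upper station with the dwarf and the rogue.
6. Keeper goes back to the lower station with the dwarf.
7. Keeper goes to the upper station with the cleric and the dwarf.
8. Keeper goes back to the lower station with the dwarf.
9. Keeper goes to the upper station with the dwarf and the paladin.
10. Keeper goes back to the lower station with the dwarf.
11. Keeper goes to the upper station with the dwarf and the elf.
12. Keeper goes back to the lower station with the dwarf.
13. Keeper goes to the upper station with the dwarf and the orc.

13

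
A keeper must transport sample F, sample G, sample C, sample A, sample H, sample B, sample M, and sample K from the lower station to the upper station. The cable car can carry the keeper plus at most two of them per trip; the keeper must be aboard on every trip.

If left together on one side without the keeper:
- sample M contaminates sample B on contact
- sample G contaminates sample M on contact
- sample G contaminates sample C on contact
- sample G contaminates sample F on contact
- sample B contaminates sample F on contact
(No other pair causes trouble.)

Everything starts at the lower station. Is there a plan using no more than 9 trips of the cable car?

Yes

Yes — this plan uses 9 crossings (≤ 9):
1. Keeper goes to the upper station with sample B and sample G.  [the lower station: sample A, sample C, sample F, sample H, sample K, sample M | the upper station: sample B, sample G]
2. Keeper goes back to the lower station alone.  [the lower station: sample A, sample C, sample F, sample H, sample K, sample M | the upper station: sample B, sample G]
3. Keeper goes to the upper station with sample C and sample F.  [the lower station: sample A, sample H, sample K, sample M | the upper station: sample B, sample C, sample F, sample G]
4. Keeper goes back to the lower station with sample B and sample G.  [the lower station: sample A, sample B, sample G, sample H, sample K, sample M | the upper station: sample C, sample F]
5. Keeper goes to the upper station with sample A and sample M.  [the lower station: sample B, sample G, sample H, sample K | the upper station: sample A, sample C, sample F, sample M]
6. Keeper goes back to the lower station alone.  [the lower station: sample B, sample G, sample H, sample K | the upper station: sample A, sample C, sample F, sample M]
7. Keeper goes to the upper station with sample H and sample K.  [the lower station: sample B, sample G | the upper station: sample A, sample C, sample F, sample H, sample K, sample M]
8. Keeper goes back to the lower station alone.  [the lower station: sample B, sample G | the upper station: sample A, sample C, sample F, sample H, sample K, sample M]
9. Keeper goes to the upper station with sample B and sample G.  [the lower station: — | the upper station: sample A, sample B, sample C, sample F, sample G, sample H, sample K, sample M]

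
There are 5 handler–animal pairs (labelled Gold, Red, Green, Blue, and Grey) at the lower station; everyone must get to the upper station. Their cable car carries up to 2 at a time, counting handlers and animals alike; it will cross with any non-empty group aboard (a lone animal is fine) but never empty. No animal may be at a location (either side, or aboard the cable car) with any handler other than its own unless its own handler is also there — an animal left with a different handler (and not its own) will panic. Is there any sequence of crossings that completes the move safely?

No

Following every safe sequence of crossings from the start, the most of the 10 that can be at the upper station as the cable car arrives there on crossings 1, 3, 5, 7 is 2, 3, 4, 5 respectively; the best ever achieved is 5 of 10.
From crossing 9 on, no configuration arises that was not already reachable earlier: only 82 distinct safe configurations (who is on which side, and where the cable car is) can ever be reached, none of them has everyone across, and every continuation just revisits them. So no valid plan exists.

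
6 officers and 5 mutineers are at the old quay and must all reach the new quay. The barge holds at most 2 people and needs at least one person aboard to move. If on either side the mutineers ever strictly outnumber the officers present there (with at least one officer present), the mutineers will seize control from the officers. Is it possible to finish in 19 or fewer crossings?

Yes

Yes — this plan uses 19 crossings (≤ 19):
1. 2 mutineers → the new quay.  (the old quay: 6O 3M; the new quay: 0O 2M)
2. 1 mutineer ← the old quay.  (the old quay: 6O 4M; the new quay: 0O 1M)
3. 2 mutineers → the new quay.  (the old quay: 6O 2M; the new quay: 0O 3M)
4. 1 mutineer ← the old quay.  (the old quay: 6O 3M; the new quay: 0O 2M)
5. 2 officers → the new quay.  (the old quay: 4O 3M; the new quay: 2O 2M)
6. 1 mutineer ← the old quay.  (the old quay: 4O 4M; the new quay: 2O 1M)
7. 1 officer and 1 mutineer → the new quay.  (the old quay: 3O 3M; the new quay: 3O 2M)
8. 1 officer ← the old quay.  (the old quay: 4O 3M; the new quay: 2O 2M)
9. 1 officer and 1 mutineer → the new quay.  (the old quay: 3O 2M; the new quay: 3O 3M)
10. 1 mutineer ← the old quay.  (the old quay: 3O 3M; the new quay: 3O 2M)
11. 1 officer and 1 mutineer → the new quay.  (the old quay: 2O 2M; the new quay: 4O 3M)
12. 1 officer ← the old quay.  (the old quay: 3O 2M; the new quay: 3O 3M)
13. 1 officer and 1 mutineer → the new quay.  (the old quay: 2O 1M; the new quay: 4O 4M)
14. 1 mutineer ← the old quay.  (the old quay: 2O 2M; the new quay: 4O 3M)
15. 1 officer and 1 mutineer → the new quay.  (the old quay: 1O 1M; the new quay: 5O 4M)
16. 1 officer ← the old quay.  (the old quay: 2O 1M; the new quay: 4O 4M)
17. 1 officer and 1 mutineer → the new quay.  (the old quay: 1O 0M; the new quay: 5O 5M)
18. 1 mutineer ← the old quay.  (the old quay: 1O 1M; the new quay: 5O 4M)
19. 1 officer and 1 mutineer → the new quay.  (the old quay: 0O 0M; the new quay: 6O 5M)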